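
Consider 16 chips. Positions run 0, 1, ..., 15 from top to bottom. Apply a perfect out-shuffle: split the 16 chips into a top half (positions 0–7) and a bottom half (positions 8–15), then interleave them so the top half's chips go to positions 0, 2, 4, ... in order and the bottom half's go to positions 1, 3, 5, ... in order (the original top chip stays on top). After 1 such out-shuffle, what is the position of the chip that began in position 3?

Track the chip's position through each out-shuffle:
3 → 6

6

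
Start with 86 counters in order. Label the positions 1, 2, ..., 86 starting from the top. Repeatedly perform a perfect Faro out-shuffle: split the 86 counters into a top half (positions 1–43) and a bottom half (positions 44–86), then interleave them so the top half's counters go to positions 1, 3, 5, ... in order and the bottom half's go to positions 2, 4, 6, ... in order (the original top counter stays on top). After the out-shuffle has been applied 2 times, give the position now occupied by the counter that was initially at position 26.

16

Track the counter's position through each out-shuffle:
26 → 51 → 16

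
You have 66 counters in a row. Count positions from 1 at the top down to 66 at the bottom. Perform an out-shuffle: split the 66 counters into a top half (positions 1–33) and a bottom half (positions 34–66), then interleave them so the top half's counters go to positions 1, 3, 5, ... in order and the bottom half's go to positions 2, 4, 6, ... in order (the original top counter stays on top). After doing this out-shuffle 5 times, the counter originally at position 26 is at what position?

21

Track the counter's position through each out-shuffle:
26 → 51 → 36 → 6 → 11 → 21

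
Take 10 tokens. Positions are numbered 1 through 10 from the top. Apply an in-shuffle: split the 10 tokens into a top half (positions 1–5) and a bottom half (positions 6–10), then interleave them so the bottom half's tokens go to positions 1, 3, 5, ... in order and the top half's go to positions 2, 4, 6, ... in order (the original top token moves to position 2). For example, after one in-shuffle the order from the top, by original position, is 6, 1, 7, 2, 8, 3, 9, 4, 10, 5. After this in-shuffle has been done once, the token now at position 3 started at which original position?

7

Work backwards from position 3, undoing one in-shuffle at a time:
3 ← 7
So the token now at position 3 started at position 7.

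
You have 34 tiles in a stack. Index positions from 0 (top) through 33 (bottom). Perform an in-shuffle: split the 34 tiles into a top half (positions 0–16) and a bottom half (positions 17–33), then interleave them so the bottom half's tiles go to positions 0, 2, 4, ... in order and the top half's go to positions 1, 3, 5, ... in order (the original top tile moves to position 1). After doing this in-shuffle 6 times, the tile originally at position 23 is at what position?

30

Track the tile's position through each in-shuffle:
23 → 12 → 25 → 16 → 33 → 32 → 30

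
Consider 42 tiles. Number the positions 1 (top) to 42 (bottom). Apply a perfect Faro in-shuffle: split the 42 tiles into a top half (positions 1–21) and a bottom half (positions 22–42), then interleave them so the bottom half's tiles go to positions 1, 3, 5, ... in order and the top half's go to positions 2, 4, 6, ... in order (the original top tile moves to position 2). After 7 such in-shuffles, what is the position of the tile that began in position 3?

40

Track the tile's position through each in-shuffle:
3 → 6 → 12 → 24 → 5 → 10 → 20 → 40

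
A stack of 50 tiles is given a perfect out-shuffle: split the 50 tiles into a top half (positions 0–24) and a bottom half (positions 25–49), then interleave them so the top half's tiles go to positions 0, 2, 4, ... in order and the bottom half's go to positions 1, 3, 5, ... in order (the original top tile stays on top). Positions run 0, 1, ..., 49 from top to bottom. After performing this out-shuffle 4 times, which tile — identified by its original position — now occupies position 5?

34

Work backwards from position 5, undoing one out-shuffle at a time:
5 ← 27 ← 38 ← 19 ← 34
So the tile now at position 5 started at position 34.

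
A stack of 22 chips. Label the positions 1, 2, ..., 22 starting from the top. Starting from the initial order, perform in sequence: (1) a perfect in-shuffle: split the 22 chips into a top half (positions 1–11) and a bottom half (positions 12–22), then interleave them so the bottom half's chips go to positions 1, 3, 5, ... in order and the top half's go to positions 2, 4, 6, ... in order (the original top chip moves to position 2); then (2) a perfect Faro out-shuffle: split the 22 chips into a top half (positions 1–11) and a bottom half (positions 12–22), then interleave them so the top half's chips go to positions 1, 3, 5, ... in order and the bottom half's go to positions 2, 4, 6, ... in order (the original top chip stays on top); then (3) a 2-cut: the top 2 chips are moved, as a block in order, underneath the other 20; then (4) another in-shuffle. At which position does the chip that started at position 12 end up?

Track the chip from position 12 forward through each operation:
  after op 1 (in-shuffle): 12 → 1
  after op 2 (out-shuffle): 1 → 1
  after op 3 (cut 2): 1 → 21
  after op 4 (in-shuffle): 21 → 19

19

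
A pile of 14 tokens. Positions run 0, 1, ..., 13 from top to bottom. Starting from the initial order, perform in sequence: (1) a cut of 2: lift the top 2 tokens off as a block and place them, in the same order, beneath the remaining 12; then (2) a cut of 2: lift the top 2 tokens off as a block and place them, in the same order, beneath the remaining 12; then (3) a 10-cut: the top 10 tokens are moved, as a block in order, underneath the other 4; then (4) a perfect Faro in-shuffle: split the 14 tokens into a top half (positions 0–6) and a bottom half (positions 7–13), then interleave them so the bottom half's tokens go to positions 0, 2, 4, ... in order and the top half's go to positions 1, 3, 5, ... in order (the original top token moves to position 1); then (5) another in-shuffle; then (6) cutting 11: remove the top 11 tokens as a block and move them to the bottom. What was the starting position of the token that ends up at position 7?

4

Undo the operations in reverse order, starting from position 7:
  undo op 6 (cut 11): 7 ← 4
  undo op 5 (in-shuffle, from bottom half): 4 ← 9
  undo op 4 (in-shuffle, from top half): 9 ← 4
  undo op 3 (cut 10): 4 ← 0
  undo op 2 (cut 2): 0 ← 2
  undo op 1 (cut 2): 2 ← 4
So the token at position 7 came from original position 4.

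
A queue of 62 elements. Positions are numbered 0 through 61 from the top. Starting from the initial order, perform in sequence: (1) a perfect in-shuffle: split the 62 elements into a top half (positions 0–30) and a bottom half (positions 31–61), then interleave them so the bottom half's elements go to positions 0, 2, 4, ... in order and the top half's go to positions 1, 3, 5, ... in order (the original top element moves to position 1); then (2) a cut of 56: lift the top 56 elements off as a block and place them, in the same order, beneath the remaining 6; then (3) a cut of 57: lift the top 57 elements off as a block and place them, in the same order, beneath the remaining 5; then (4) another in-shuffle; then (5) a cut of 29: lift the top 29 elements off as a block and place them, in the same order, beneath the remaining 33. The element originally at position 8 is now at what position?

28

Track the element from position 8 forward through each operation:
  after op 1 (in-shuffle): 8 → 17
  after op 2 (cut 56): 17 → 23
  after op 3 (cut 57): 23 → 28
  after op 4 (in-shuffle): 28 → 57
  after op 5 (cut 29): 57 → 28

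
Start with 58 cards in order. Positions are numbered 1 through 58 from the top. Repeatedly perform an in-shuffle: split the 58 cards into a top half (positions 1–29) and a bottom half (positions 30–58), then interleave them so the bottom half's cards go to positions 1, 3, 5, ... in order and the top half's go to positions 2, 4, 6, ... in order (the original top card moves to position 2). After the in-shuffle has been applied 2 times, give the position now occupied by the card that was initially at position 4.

Track the card's position through each in-shuffle:
4 → 8 → 16

16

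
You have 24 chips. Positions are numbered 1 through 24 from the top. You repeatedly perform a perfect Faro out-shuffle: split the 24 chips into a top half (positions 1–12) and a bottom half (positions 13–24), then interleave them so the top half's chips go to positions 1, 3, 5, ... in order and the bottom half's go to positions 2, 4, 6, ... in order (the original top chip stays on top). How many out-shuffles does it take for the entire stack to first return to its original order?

The out-shuffle permutes the 24 positions with cycle lengths [1, 1, 11, 11].
Every chip is home exactly when every cycle has completed a whole number of laps, i.e. after lcm(1, 11) = 11 out-shuffles.

11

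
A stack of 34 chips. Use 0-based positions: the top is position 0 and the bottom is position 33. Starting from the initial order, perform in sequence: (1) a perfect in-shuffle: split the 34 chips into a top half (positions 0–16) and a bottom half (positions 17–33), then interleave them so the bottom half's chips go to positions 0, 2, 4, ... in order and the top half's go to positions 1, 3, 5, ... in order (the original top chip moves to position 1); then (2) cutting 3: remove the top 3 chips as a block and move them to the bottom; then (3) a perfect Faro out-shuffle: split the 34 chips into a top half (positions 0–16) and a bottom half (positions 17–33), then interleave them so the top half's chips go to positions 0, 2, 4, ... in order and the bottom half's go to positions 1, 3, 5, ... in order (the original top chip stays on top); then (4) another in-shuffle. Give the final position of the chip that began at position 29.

19

Track the chip from position 29 forward through each operation:
  after op 1 (in-shuffle): 29 → 24
  after op 2 (cut 3): 24 → 21
  after op 3 (out-shuffle): 21 → 9
  after op 4 (in-shuffle): 9 → 19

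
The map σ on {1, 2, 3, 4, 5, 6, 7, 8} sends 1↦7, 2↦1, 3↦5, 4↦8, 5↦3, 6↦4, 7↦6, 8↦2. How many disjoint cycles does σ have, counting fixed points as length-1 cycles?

2

Cycle decomposition: (1 7 6 4 8 2) (3 5).
2 cycles.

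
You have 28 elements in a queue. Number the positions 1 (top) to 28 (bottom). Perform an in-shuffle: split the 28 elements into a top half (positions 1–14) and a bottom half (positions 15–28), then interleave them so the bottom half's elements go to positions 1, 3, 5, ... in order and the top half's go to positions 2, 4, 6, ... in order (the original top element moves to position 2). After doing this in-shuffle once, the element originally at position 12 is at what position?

24

Track the element's position through each in-shuffle:
12 → 24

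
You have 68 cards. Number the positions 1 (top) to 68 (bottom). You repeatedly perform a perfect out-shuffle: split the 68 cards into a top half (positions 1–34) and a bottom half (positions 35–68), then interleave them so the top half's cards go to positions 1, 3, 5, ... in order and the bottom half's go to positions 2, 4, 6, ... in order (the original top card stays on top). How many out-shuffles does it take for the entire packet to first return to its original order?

66

The out-shuffle permutes the 68 positions with cycle lengths [1, 1, 66].
Every card is home exactly when every cycle has completed a whole number of laps, i.e. after lcm(1, 66) = 66 out-shuffles.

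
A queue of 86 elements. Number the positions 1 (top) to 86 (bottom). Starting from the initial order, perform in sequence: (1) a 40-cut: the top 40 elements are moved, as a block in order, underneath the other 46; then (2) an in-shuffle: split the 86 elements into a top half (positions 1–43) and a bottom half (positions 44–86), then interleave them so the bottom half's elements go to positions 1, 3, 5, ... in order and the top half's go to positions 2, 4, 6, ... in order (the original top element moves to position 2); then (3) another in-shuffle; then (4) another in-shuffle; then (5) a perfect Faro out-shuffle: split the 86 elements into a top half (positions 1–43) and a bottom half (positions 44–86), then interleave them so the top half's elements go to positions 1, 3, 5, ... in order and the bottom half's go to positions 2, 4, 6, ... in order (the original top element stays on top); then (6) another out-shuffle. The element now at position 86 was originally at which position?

30

Undo the operations in reverse order, starting from position 86:
  undo op 6 (out-shuffle, from bottom half): 86 ← 86
  undo op 5 (out-shuffle, from bottom half): 86 ← 86
  undo op 4 (in-shuffle, from top half): 86 ← 43
  undo op 3 (in-shuffle, from bottom half): 43 ← 65
  undo op 2 (in-shuffle, from bottom half): 65 ← 76
  undo op 1 (cut 40): 76 ← 30
So the element at position 86 came from original position 30.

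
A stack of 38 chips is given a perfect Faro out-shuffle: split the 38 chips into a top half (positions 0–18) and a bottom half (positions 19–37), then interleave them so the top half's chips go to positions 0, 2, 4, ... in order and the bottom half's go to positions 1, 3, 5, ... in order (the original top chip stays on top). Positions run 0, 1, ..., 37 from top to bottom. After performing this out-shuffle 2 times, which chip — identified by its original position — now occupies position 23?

Work backwards from position 23, undoing one out-shuffle at a time:
23 ← 30 ← 15
So the chip now at position 23 started at position 15.

15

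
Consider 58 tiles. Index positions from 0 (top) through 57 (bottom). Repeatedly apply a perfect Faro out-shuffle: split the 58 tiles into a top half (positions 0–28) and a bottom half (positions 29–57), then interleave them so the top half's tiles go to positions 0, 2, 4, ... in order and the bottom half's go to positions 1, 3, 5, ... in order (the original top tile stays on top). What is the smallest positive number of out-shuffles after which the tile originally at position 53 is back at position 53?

Follow position 53 under repeated out-shuffles:
53 → 49 → 41 → 25 → 50 → 43 → 29 → 1 → 2 → 4 → 8 → 16 → 32 → 7 → 14 → 28 → 56 → 55 → 53
It first returns after 18 out-shuffles.

18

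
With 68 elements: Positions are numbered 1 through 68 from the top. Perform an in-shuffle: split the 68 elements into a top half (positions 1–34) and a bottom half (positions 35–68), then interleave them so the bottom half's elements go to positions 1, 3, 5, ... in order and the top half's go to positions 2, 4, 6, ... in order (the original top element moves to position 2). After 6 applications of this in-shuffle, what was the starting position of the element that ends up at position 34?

7

Work backwards from position 34, undoing one in-shuffle at a time:
34 ← 17 ← 43 ← 56 ← 28 ← 14 ← 7
So the element now at position 34 started at position 7.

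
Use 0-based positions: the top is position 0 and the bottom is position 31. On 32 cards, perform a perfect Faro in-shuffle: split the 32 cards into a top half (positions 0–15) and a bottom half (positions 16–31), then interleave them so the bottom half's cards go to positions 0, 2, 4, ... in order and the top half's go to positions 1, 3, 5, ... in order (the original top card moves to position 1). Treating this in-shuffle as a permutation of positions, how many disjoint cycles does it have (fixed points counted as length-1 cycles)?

Trace each unvisited position around until it returns:
(0 1 3 7 15 31 30 28 24 16) (2 5 11 23 14 29 26 20 8 17) (4 9 19 6 13 27 22 12 25 18) (10 21)
4 cycles in total.

4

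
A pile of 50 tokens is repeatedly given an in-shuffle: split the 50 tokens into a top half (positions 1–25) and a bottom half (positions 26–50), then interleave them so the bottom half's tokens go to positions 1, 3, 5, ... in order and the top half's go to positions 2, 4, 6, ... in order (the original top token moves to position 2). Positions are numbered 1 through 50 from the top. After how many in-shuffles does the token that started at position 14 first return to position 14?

Follow position 14 under repeated in-shuffles:
14 → 28 → 5 → 10 → 20 → 40 → 29 → 7 → 14
It first returns after 8 in-shuffles.

8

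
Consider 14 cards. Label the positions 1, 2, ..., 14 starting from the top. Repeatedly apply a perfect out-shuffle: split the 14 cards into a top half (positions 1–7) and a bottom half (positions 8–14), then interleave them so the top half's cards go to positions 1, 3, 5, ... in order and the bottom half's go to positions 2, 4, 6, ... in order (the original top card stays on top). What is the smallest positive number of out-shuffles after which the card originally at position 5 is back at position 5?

12

Follow position 5 under repeated out-shuffles:
5 → 9 → 4 → 7 → 13 → 12 → 10 → 6 → 11 → 8 → 2 → 3 → 5
It first returns after 12 out-shuffles.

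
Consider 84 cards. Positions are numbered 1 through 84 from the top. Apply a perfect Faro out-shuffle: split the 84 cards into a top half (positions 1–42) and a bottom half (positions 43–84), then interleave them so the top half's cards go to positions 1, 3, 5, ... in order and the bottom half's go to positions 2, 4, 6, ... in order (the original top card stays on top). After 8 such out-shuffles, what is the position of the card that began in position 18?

37

Track the card's position through each out-shuffle:
18 → 35 → 69 → 54 → 24 → 47 → 10 → 19 → 37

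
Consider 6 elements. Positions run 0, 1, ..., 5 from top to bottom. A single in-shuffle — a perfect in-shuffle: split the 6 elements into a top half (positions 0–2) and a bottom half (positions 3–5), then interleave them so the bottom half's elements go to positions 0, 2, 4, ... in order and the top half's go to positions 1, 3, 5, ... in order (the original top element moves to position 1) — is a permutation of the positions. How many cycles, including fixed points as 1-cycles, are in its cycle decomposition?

Trace each unvisited position around until it returns:
(0 1 3) (2 5 4)
2 cycles in total.

2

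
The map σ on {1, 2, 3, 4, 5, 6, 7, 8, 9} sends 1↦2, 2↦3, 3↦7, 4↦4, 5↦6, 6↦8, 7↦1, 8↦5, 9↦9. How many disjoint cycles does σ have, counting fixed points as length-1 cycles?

Cycle decomposition: (1 2 3 7) (4) (5 6 8) (9).
4 cycles.

4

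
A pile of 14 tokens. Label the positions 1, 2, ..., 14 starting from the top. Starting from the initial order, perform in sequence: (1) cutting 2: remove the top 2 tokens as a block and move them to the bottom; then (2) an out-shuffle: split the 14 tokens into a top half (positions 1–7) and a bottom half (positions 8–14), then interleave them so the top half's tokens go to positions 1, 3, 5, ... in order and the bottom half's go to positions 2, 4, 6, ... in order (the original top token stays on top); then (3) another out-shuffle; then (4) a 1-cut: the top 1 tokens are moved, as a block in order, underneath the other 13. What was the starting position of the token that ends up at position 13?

Undo the operations in reverse order, starting from position 13:
  undo op 4 (cut 1): 13 ← 14
  undo op 3 (out-shuffle, from bottom half): 14 ← 14
  undo op 2 (out-shuffle, from bottom half): 14 ← 14
  undo op 1 (cut 2): 14 ← 2
So the token at position 13 came from original position 2.

2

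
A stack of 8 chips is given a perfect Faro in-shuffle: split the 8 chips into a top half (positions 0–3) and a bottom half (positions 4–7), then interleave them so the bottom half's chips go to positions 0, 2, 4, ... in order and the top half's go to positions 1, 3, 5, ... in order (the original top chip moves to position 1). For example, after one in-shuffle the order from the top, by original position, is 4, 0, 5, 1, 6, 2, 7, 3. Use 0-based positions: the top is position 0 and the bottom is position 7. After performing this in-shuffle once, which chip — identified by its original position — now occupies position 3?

Work backwards from position 3, undoing one in-shuffle at a time:
3 ← 1
So the chip now at position 3 started at position 1.

1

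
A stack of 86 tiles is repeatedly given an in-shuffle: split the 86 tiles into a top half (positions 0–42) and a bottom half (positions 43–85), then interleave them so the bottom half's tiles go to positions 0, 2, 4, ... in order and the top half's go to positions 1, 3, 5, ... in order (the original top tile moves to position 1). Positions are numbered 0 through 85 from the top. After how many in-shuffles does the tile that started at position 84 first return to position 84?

28

Follow position 84 under repeated in-shuffles:
84 → 82 → 78 → 70 → 54 → 22 → 45 → 4 → ... → 84 (length 28)
It first returns after 28 in-shuffles.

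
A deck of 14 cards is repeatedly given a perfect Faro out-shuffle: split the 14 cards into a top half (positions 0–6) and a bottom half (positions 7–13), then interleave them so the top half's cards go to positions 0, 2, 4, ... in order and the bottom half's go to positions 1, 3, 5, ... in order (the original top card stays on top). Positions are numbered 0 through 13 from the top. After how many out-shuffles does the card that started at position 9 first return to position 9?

Follow position 9 under repeated out-shuffles:
9 → 5 → 10 → 7 → 1 → 2 → 4 → 8 → 3 → 6 → 12 → 11 → 9
It first returns after 12 out-shuffles.

12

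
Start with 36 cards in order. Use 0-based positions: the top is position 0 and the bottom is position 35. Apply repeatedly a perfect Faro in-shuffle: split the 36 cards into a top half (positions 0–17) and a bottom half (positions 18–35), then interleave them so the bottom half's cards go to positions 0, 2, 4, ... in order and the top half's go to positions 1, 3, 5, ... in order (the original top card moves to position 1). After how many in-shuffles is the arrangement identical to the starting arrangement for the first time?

The in-shuffle permutes the 36 positions with cycle lengths [36].
Every card is home exactly when every cycle has completed a whole number of laps, i.e. after lcm(36) = 36 in-shuffles.

36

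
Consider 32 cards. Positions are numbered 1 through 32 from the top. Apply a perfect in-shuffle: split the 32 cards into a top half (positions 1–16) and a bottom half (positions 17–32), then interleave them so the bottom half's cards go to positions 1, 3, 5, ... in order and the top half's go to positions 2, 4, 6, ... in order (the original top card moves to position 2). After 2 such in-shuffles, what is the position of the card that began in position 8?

32

Track the card's position through each in-shuffle:
8 → 16 → 32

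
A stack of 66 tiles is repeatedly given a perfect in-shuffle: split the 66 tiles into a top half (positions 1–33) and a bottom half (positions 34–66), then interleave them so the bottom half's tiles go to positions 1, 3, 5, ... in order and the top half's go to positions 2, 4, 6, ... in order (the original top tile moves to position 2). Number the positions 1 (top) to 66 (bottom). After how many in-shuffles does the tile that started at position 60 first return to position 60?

66

Follow position 60 under repeated in-shuffles:
60 → 53 → 39 → 11 → 22 → 44 → 21 → 42 → ... → 60 (length 66)
It first returns after 66 in-shuffles.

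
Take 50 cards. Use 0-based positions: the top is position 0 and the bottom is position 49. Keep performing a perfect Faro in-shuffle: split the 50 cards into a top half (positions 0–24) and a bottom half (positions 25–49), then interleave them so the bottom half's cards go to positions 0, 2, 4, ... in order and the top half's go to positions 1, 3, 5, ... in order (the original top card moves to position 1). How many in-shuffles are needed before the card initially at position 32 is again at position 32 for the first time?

8

Follow position 32 under repeated in-shuffles:
32 → 14 → 29 → 8 → 17 → 35 → 20 → 41 → 32
It first returns after 8 in-shuffles.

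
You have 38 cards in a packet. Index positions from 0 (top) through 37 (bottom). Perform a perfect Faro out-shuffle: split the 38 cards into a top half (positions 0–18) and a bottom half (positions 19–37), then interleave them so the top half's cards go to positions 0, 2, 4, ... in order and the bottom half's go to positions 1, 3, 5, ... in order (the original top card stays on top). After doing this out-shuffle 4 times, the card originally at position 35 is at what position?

Track the card's position through each out-shuffle:
35 → 33 → 29 → 21 → 5

5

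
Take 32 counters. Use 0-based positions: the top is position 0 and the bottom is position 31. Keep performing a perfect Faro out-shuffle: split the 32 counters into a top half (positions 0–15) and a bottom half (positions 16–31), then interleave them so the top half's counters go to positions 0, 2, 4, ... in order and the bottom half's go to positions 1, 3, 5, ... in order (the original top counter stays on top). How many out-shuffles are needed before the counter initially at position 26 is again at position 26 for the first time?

Follow position 26 under repeated out-shuffles:
26 → 21 → 11 → 22 → 13 → 26
It first returns after 5 out-shuffles.

5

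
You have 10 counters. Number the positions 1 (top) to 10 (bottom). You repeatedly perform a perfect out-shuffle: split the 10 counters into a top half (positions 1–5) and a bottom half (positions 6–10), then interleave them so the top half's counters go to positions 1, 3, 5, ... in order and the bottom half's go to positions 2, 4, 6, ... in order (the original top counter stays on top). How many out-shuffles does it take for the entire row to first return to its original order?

6

The out-shuffle permutes the 10 positions with cycle lengths [1, 1, 2, 6].
Every counter is home exactly when every cycle has completed a whole number of laps, i.e. after lcm(1, 2, 6) = 6 out-shuffles.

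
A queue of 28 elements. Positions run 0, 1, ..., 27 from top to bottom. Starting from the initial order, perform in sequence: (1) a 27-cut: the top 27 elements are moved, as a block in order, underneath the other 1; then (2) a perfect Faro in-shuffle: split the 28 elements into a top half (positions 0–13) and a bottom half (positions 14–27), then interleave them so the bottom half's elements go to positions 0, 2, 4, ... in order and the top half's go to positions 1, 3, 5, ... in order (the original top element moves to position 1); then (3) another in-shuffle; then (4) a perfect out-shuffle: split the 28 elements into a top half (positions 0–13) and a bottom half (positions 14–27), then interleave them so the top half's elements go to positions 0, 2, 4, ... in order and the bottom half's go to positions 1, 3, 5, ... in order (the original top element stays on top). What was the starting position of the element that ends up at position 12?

Undo the operations in reverse order, starting from position 12:
  undo op 4 (out-shuffle, from top half): 12 ← 6
  undo op 3 (in-shuffle, from bottom half): 6 ← 17
  undo op 2 (in-shuffle, from top half): 17 ← 8
  undo op 1 (cut 27): 8 ← 7
So the element at position 12 came from original position 7.

7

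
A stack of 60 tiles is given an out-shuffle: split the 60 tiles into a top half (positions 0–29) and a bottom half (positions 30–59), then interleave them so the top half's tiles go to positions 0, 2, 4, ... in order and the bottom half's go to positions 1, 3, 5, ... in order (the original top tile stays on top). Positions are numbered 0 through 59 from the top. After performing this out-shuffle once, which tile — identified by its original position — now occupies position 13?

Work backwards from position 13, undoing one out-shuffle at a time:
13 ← 36
So the tile now at position 13 started at position 36.

36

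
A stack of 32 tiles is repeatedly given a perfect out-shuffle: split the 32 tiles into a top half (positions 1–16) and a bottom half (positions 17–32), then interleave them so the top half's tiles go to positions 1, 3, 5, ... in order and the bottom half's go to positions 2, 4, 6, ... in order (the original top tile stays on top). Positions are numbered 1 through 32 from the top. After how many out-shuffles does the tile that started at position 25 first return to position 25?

Follow position 25 under repeated out-shuffles:
25 → 18 → 4 → 7 → 13 → 25
It first returns after 5 out-shuffles.

5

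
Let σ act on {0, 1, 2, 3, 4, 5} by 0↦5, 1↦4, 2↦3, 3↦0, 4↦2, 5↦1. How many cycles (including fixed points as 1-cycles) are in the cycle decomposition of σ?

1

Cycle decomposition: (0 5 1 4 2 3).
1 cycle.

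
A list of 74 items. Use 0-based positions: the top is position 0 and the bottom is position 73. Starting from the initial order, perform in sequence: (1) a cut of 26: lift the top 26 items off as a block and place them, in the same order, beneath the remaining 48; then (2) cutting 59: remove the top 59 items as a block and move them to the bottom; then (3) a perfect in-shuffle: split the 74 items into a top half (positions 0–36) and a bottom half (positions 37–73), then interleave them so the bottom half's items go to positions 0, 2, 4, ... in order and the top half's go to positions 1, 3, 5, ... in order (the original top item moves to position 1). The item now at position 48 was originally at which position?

Undo the operations in reverse order, starting from position 48:
  undo op 3 (in-shuffle, from bottom half): 48 ← 61
  undo op 2 (cut 59): 61 ← 46
  undo op 1 (cut 26): 46 ← 72
So the item at position 48 came from original position 72.

72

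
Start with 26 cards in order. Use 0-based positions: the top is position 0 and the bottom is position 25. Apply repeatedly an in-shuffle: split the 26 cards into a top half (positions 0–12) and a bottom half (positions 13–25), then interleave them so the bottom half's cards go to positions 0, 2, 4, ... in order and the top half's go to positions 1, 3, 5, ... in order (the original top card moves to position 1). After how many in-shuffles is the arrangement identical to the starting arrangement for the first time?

The in-shuffle permutes the 26 positions with cycle lengths [2, 6, 18].
Every card is home exactly when every cycle has completed a whole number of laps, i.e. after lcm(2, 6, 18) = 18 in-shuffles.

18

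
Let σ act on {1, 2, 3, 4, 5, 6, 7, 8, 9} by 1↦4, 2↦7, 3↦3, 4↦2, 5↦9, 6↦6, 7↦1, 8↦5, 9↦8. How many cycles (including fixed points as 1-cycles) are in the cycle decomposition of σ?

4

Cycle decomposition: (1 4 2 7) (3) (5 9 8) (6).
4 cycles.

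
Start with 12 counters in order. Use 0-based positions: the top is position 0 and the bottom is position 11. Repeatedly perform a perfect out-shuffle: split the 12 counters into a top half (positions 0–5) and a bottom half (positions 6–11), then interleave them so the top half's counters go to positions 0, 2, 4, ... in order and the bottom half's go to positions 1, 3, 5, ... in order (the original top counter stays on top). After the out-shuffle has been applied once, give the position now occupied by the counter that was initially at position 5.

10

Track the counter's position through each out-shuffle:
5 → 10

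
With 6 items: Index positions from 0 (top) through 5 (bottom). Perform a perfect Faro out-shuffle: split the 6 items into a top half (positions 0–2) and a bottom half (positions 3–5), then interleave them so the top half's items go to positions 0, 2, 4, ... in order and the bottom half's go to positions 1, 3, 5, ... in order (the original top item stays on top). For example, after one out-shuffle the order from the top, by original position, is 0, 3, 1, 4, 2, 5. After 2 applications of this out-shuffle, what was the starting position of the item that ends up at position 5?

5

Work backwards from position 5, undoing one out-shuffle at a time:
5 ← 5 ← 5
So the item now at position 5 started at position 5.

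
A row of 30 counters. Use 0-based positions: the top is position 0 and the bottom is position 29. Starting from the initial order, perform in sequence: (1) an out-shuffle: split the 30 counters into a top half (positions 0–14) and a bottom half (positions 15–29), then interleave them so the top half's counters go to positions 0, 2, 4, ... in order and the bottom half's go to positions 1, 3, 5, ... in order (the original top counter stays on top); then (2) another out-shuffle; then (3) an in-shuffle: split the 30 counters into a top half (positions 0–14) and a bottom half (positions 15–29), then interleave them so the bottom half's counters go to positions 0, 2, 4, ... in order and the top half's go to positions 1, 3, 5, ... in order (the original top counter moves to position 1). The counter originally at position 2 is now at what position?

Track the counter from position 2 forward through each operation:
  after op 1 (out-shuffle): 2 → 4
  after op 2 (out-shuffle): 4 → 8
  after op 3 (in-shuffle): 8 → 17

17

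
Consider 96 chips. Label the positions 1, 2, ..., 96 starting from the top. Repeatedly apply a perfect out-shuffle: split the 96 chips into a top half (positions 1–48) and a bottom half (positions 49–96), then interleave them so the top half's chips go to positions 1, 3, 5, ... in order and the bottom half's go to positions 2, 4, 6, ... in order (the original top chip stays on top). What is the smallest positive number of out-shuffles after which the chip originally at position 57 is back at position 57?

Follow position 57 under repeated out-shuffles:
57 → 18 → 35 → 69 → 42 → 83 → 70 → 44 → ... → 57 (length 36)
It first returns after 36 out-shuffles.

36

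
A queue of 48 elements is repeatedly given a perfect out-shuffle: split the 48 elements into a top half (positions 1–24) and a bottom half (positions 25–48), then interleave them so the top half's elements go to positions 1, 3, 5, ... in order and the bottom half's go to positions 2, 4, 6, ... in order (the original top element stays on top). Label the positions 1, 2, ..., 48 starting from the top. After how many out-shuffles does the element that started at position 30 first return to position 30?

Follow position 30 under repeated out-shuffles:
30 → 12 → 23 → 45 → 42 → 36 → 24 → 47 → ... → 30 (length 23)
It first returns after 23 out-shuffles.

23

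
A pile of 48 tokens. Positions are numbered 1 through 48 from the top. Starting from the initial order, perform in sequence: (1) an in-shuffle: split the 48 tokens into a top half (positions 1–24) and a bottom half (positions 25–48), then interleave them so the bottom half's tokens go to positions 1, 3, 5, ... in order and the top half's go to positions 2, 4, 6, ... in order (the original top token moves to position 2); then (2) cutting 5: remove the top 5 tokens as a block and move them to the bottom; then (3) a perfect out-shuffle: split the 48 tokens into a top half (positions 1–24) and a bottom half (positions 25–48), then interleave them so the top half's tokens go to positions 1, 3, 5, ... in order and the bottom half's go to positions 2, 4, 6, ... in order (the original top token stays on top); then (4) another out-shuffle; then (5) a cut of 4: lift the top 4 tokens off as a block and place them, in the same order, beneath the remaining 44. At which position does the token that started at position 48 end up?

Track the token from position 48 forward through each operation:
  after op 1 (in-shuffle): 48 → 47
  after op 2 (cut 5): 47 → 42
  after op 3 (out-shuffle): 42 → 36
  after op 4 (out-shuffle): 36 → 24
  after op 5 (cut 4): 24 → 20

20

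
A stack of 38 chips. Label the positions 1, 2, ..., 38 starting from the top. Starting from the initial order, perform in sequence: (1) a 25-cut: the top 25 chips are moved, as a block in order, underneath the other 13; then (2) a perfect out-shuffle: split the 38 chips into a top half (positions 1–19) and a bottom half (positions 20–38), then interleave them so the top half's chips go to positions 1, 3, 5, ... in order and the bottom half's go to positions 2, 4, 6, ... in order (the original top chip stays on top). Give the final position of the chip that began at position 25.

Track the chip from position 25 forward through each operation:
  after op 1 (cut 25): 25 → 38
  after op 2 (out-shuffle): 38 → 38

38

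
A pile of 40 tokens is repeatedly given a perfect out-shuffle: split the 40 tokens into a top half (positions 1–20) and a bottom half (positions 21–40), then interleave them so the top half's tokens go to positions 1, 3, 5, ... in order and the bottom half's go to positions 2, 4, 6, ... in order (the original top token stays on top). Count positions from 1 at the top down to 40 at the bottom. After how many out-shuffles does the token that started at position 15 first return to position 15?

Follow position 15 under repeated out-shuffles:
15 → 29 → 18 → 35 → 30 → 20 → 39 → 38 → 36 → 32 → 24 → 8 → 15
It first returns after 12 out-shuffles.

12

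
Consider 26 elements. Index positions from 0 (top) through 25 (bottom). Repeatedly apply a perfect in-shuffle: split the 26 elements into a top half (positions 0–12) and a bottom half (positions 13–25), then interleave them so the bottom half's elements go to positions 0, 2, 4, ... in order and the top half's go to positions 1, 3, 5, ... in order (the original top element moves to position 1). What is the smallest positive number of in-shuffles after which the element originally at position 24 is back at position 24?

Follow position 24 under repeated in-shuffles:
24 → 22 → 18 → 10 → 21 → 16 → 6 → 13 → 0 → 1 → 3 → 7 → 15 → 4 → 9 → 19 → 12 → 25 → 24
It first returns after 18 in-shuffles.

18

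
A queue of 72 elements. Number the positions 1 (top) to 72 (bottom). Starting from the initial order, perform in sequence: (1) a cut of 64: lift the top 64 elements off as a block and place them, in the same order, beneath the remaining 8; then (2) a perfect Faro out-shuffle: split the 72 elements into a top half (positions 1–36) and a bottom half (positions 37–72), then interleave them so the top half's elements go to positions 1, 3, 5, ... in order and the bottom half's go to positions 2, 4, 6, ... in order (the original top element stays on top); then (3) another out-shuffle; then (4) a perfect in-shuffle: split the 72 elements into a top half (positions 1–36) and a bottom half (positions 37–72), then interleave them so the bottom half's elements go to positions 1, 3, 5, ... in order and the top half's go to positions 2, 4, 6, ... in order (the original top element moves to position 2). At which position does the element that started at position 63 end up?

Track the element from position 63 forward through each operation:
  after op 1 (cut 64): 63 → 71
  after op 2 (out-shuffle): 71 → 70
  after op 3 (out-shuffle): 70 → 68
  after op 4 (in-shuffle): 68 → 63

63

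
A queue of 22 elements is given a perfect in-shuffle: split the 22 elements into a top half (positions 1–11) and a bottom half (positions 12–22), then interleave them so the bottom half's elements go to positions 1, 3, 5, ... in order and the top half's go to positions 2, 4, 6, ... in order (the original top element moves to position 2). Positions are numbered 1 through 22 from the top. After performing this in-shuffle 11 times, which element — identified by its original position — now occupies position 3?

Work backwards from position 3, undoing one in-shuffle at a time:
3 ← 13 ← 18 ← 9 ← 16 ← 8 ← 4 ← 2 ← 1 ← 12 ← 6 ← 3
So the element now at position 3 started at position 3.

3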